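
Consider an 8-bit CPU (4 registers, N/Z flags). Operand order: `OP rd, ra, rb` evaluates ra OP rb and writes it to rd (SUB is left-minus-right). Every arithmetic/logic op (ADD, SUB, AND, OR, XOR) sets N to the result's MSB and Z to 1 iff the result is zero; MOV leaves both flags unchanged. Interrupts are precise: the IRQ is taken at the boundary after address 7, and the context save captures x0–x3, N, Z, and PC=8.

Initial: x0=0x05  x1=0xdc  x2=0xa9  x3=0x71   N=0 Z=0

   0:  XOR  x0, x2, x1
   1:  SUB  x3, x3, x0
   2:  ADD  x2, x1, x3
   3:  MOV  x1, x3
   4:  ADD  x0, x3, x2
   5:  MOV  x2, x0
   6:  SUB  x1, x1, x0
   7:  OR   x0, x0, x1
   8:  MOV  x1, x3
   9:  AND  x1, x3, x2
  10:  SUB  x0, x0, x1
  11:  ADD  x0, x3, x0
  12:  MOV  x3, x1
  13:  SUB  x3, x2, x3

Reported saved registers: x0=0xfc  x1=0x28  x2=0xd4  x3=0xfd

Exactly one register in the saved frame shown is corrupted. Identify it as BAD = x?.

after  0: x0=0x75 x1=0xdc x2=0xa9 x3=0x71  N=0 Z=0
after  1: x0=0x75 x1=0xdc x2=0xa9 x3=0xfc  N=1 Z=0
after  2: x0=0x75 x1=0xdc x2=0xd8 x3=0xfc  N=1 Z=0
after  3: x0=0x75 x1=0xfc x2=0xd8 x3=0xfc  N=1 Z=0
after  4: x0=0xd4 x1=0xfc x2=0xd8 x3=0xfc  N=1 Z=0
after  5: x0=0xd4 x1=0xfc x2=0xd4 x3=0xfc  N=1 Z=0
after  6: x0=0xd4 x1=0x28 x2=0xd4 x3=0xfc  N=0 Z=0
after  7: x0=0xfc x1=0x28 x2=0xd4 x3=0xfc  N=1 Z=0
-- IRQ taken; context saved, return-PC = 8 --
mismatch: x3: reported 0xfd vs actual 0xfc

BAD = x3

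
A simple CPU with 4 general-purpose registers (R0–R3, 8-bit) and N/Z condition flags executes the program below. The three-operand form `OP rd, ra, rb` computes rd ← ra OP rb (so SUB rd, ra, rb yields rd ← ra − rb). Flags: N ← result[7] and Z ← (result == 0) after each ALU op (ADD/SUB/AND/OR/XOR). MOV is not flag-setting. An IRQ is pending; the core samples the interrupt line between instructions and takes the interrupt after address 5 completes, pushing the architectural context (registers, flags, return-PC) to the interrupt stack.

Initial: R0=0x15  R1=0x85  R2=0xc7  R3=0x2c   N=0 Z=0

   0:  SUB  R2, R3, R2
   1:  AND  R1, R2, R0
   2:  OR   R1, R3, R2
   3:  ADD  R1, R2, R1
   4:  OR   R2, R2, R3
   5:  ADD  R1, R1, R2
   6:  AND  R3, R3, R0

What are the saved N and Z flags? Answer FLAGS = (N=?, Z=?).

after  0: R0=0x15 R1=0x85 R2=0x65 R3=0x2c  N=0 Z=0
after  1: R0=0x15 R1=0x05 R2=0x65 R3=0x2c  N=0 Z=0
after  2: R0=0x15 R1=0x6d R2=0x65 R3=0x2c  N=0 Z=0
after  3: R0=0x15 R1=0xd2 R2=0x65 R3=0x2c  N=1 Z=0
after  4: R0=0x15 R1=0xd2 R2=0x6d R3=0x2c  N=0 Z=0
after  5: R0=0x15 R1=0x3f R2=0x6d R3=0x2c  N=0 Z=0
-- IRQ taken; context saved, return-PC = 6 --

FLAGS = (N=0, Z=0)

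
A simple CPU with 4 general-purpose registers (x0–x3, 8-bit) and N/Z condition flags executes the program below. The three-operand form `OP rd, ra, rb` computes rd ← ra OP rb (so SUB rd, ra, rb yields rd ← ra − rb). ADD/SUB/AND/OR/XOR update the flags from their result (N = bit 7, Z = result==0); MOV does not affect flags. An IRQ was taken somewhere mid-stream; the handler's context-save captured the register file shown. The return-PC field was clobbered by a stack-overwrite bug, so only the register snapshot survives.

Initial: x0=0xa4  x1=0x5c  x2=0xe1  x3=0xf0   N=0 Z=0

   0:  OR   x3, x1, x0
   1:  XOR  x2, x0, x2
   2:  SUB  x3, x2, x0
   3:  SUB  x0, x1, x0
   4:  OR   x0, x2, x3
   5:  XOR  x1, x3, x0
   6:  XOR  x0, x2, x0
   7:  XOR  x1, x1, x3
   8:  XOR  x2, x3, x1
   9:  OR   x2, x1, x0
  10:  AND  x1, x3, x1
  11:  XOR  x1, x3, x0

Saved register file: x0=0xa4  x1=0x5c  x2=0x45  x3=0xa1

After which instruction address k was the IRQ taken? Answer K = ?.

after  0: x0=0xa4 x1=0x5c x2=0xe1 x3=0xfc  N=1 Z=0
after  1: x0=0xa4 x1=0x5c x2=0x45 x3=0xfc  N=0 Z=0
after  2: x0=0xa4 x1=0x5c x2=0x45 x3=0xa1  N=1 Z=0
-- IRQ taken; context saved, return-PC = 3 --

K = 2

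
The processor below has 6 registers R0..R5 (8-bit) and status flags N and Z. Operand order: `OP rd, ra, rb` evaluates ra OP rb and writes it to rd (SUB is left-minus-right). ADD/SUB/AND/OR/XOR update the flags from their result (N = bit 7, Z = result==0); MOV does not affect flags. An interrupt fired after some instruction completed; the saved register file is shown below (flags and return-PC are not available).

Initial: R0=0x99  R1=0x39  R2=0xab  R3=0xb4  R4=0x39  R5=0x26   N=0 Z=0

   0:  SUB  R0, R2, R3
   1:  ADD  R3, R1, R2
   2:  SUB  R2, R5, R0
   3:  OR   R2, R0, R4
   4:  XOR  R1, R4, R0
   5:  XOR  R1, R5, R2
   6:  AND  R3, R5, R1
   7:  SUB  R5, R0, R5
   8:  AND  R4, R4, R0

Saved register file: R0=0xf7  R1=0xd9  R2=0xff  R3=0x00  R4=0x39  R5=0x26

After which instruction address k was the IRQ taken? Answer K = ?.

after  0: R0=0xf7 R1=0x39 R2=0xab R3=0xb4 R4=0x39 R5=0x26  N=1 Z=0
after  1: R0=0xf7 R1=0x39 R2=0xab R3=0xe4 R4=0x39 R5=0x26  N=1 Z=0
after  2: R0=0xf7 R1=0x39 R2=0x2f R3=0xe4 R4=0x39 R5=0x26  N=0 Z=0
after  3: R0=0xf7 R1=0x39 R2=0xff R3=0xe4 R4=0x39 R5=0x26  N=1 Z=0
after  4: R0=0xf7 R1=0xce R2=0xff R3=0xe4 R4=0x39 R5=0x26  N=1 Z=0
after  5: R0=0xf7 R1=0xd9 R2=0xff R3=0xe4 R4=0x39 R5=0x26  N=1 Z=0
after  6: R0=0xf7 R1=0xd9 R2=0xff R3=0x00 R4=0x39 R5=0x26  N=0 Z=1
-- IRQ taken; context saved, return-PC = 7 --

K = 6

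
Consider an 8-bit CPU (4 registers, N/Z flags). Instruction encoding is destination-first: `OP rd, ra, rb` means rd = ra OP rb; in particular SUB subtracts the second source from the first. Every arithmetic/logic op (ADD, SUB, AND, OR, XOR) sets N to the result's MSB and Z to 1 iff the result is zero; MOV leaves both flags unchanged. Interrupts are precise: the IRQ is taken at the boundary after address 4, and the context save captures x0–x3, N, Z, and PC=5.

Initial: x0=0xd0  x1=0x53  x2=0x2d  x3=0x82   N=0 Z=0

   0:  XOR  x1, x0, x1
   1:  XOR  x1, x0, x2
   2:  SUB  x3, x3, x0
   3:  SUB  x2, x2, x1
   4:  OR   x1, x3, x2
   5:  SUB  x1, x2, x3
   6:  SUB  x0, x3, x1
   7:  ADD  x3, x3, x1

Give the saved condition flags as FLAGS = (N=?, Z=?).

after  0: x0=0xd0 x1=0x83 x2=0x2d x3=0x82  N=1 Z=0
after  1: x0=0xd0 x1=0xfd x2=0x2d x3=0x82  N=1 Z=0
after  2: x0=0xd0 x1=0xfd x2=0x2d x3=0xb2  N=1 Z=0
after  3: x0=0xd0 x1=0xfd x2=0x30 x3=0xb2  N=0 Z=0
after  4: x0=0xd0 x1=0xb2 x2=0x30 x3=0xb2  N=1 Z=0
-- IRQ taken; context saved, return-PC = 5 --

FLAGS = (N=1, Z=0)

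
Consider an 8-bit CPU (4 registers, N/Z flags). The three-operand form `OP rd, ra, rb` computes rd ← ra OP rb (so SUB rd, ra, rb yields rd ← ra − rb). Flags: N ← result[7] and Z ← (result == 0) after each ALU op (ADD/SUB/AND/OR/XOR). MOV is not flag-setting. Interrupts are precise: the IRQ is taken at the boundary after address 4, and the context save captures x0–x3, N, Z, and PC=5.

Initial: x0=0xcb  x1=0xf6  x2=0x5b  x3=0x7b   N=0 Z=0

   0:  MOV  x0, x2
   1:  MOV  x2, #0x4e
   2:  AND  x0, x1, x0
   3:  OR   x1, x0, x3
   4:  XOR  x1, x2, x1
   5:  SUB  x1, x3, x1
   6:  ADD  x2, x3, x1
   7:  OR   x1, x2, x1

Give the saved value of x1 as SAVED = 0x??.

SAVED = 0x35

after  0: x0=0x5b x1=0xf6 x2=0x5b x3=0x7b  N=0 Z=0
after  1: x0=0x5b x1=0xf6 x2=0x4e x3=0x7b  N=0 Z=0
after  2: x0=0x52 x1=0xf6 x2=0x4e x3=0x7b  N=0 Z=0
after  3: x0=0x52 x1=0x7b x2=0x4e x3=0x7b  N=0 Z=0
after  4: x0=0x52 x1=0x35 x2=0x4e x3=0x7b  N=0 Z=0
-- IRQ taken; context saved, return-PC = 5 --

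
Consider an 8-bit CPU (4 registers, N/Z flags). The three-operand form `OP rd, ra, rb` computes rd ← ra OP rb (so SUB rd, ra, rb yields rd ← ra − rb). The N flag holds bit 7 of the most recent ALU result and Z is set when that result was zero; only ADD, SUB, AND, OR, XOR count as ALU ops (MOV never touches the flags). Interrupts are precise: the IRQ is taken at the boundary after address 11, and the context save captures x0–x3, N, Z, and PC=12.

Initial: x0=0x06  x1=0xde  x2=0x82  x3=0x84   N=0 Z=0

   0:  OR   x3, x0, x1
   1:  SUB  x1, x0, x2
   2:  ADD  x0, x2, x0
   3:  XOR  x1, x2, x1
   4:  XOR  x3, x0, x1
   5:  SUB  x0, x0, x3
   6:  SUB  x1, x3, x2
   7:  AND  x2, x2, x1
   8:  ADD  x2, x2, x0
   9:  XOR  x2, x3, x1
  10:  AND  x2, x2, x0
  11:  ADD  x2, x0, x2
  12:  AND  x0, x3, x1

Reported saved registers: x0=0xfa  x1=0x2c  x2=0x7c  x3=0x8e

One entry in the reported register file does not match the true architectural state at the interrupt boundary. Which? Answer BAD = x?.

BAD = x1

after  0: x0=0x06 x1=0xde x2=0x82 x3=0xde  N=1 Z=0
after  1: x0=0x06 x1=0x84 x2=0x82 x3=0xde  N=1 Z=0
after  2: x0=0x88 x1=0x84 x2=0x82 x3=0xde  N=1 Z=0
after  3: x0=0x88 x1=0x06 x2=0x82 x3=0xde  N=0 Z=0
after  4: x0=0x88 x1=0x06 x2=0x82 x3=0x8e  N=1 Z=0
after  5: x0=0xfa x1=0x06 x2=0x82 x3=0x8e  N=1 Z=0
after  6: x0=0xfa x1=0x0c x2=0x82 x3=0x8e  N=0 Z=0
after  7: x0=0xfa x1=0x0c x2=0x00 x3=0x8e  N=0 Z=1
after  8: x0=0xfa x1=0x0c x2=0xfa x3=0x8e  N=1 Z=0
after  9: x0=0xfa x1=0x0c x2=0x82 x3=0x8e  N=1 Z=0
after 10: x0=0xfa x1=0x0c x2=0x82 x3=0x8e  N=1 Z=0
after 11: x0=0xfa x1=0x0c x2=0x7c x3=0x8e  N=0 Z=0
-- IRQ taken; context saved, return-PC = 12 --
mismatch: x1: reported 0x2c vs actual 0x0c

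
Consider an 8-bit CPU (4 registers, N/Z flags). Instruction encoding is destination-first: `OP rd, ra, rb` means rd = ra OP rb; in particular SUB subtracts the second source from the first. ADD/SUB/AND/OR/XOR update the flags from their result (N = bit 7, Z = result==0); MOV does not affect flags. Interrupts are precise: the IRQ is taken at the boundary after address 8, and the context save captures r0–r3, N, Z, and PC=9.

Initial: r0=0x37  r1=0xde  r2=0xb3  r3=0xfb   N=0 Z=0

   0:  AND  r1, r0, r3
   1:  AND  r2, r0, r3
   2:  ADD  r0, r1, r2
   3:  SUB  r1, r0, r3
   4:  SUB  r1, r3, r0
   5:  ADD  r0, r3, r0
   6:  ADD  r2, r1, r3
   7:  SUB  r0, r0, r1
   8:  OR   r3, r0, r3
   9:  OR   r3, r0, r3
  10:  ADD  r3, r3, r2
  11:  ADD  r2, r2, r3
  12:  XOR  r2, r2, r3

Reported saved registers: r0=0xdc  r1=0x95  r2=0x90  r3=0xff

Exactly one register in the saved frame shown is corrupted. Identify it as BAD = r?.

BAD = r0

after  0: r0=0x37 r1=0x33 r2=0xb3 r3=0xfb  N=0 Z=0
after  1: r0=0x37 r1=0x33 r2=0x33 r3=0xfb  N=0 Z=0
after  2: r0=0x66 r1=0x33 r2=0x33 r3=0xfb  N=0 Z=0
after  3: r0=0x66 r1=0x6b r2=0x33 r3=0xfb  N=0 Z=0
after  4: r0=0x66 r1=0x95 r2=0x33 r3=0xfb  N=1 Z=0
after  5: r0=0x61 r1=0x95 r2=0x33 r3=0xfb  N=0 Z=0
after  6: r0=0x61 r1=0x95 r2=0x90 r3=0xfb  N=1 Z=0
after  7: r0=0xcc r1=0x95 r2=0x90 r3=0xfb  N=1 Z=0
after  8: r0=0xcc r1=0x95 r2=0x90 r3=0xff  N=1 Z=0
-- IRQ taken; context saved, return-PC = 9 --
mismatch: r0: reported 0xdc vs actual 0xcc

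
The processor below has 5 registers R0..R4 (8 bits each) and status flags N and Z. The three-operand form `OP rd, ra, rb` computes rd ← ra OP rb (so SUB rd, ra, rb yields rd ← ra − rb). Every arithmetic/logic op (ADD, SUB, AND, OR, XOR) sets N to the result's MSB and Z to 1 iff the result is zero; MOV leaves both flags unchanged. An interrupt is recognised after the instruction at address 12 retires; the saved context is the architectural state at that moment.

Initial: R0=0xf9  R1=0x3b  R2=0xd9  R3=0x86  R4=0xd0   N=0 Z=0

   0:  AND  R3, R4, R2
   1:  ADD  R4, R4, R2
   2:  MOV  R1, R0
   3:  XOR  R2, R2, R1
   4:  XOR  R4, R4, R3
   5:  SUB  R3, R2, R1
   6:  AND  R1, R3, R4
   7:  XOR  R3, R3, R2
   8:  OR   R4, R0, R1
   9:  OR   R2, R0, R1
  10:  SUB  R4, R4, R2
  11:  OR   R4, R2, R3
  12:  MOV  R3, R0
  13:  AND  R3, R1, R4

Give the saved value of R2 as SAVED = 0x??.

SAVED = 0xf9

after  0: R0=0xf9 R1=0x3b R2=0xd9 R3=0xd0 R4=0xd0  N=1 Z=0
after  1: R0=0xf9 R1=0x3b R2=0xd9 R3=0xd0 R4=0xa9  N=1 Z=0
after  2: R0=0xf9 R1=0xf9 R2=0xd9 R3=0xd0 R4=0xa9  N=1 Z=0
after  3: R0=0xf9 R1=0xf9 R2=0x20 R3=0xd0 R4=0xa9  N=0 Z=0
after  4: R0=0xf9 R1=0xf9 R2=0x20 R3=0xd0 R4=0x79  N=0 Z=0
after  5: R0=0xf9 R1=0xf9 R2=0x20 R3=0x27 R4=0x79  N=0 Z=0
after  6: R0=0xf9 R1=0x21 R2=0x20 R3=0x27 R4=0x79  N=0 Z=0
after  7: R0=0xf9 R1=0x21 R2=0x20 R3=0x07 R4=0x79  N=0 Z=0
after  8: R0=0xf9 R1=0x21 R2=0x20 R3=0x07 R4=0xf9  N=1 Z=0
after  9: R0=0xf9 R1=0x21 R2=0xf9 R3=0x07 R4=0xf9  N=1 Z=0
after 10: R0=0xf9 R1=0x21 R2=0xf9 R3=0x07 R4=0x00  N=0 Z=1
after 11: R0=0xf9 R1=0x21 R2=0xf9 R3=0x07 R4=0xff  N=1 Z=0
after 12: R0=0xf9 R1=0x21 R2=0xf9 R3=0xf9 R4=0xff  N=1 Z=0
-- IRQ taken; context saved, return-PC = 13 --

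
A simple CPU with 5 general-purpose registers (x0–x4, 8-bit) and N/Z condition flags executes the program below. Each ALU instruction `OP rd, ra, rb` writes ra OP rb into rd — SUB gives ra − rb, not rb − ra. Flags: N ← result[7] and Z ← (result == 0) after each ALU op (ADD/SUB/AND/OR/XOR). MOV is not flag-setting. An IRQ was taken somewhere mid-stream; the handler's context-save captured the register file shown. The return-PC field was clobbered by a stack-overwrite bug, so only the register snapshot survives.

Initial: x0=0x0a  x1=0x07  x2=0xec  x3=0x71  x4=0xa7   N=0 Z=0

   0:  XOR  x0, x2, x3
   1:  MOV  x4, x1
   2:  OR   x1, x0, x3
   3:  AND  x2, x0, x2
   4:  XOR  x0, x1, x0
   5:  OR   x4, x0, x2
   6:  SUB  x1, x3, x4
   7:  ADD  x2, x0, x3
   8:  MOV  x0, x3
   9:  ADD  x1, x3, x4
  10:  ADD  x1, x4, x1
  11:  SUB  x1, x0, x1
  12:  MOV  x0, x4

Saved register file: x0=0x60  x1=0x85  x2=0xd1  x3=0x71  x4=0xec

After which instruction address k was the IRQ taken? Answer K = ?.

after  0: x0=0x9d x1=0x07 x2=0xec x3=0x71 x4=0xa7  N=1 Z=0
after  1: x0=0x9d x1=0x07 x2=0xec x3=0x71 x4=0x07  N=1 Z=0
after  2: x0=0x9d x1=0xfd x2=0xec x3=0x71 x4=0x07  N=1 Z=0
after  3: x0=0x9d x1=0xfd x2=0x8c x3=0x71 x4=0x07  N=1 Z=0
after  4: x0=0x60 x1=0xfd x2=0x8c x3=0x71 x4=0x07  N=0 Z=0
after  5: x0=0x60 x1=0xfd x2=0x8c x3=0x71 x4=0xec  N=1 Z=0
after  6: x0=0x60 x1=0x85 x2=0x8c x3=0x71 x4=0xec  N=1 Z=0
after  7: x0=0x60 x1=0x85 x2=0xd1 x3=0x71 x4=0xec  N=1 Z=0
-- IRQ taken; context saved, return-PC = 8 --

K = 7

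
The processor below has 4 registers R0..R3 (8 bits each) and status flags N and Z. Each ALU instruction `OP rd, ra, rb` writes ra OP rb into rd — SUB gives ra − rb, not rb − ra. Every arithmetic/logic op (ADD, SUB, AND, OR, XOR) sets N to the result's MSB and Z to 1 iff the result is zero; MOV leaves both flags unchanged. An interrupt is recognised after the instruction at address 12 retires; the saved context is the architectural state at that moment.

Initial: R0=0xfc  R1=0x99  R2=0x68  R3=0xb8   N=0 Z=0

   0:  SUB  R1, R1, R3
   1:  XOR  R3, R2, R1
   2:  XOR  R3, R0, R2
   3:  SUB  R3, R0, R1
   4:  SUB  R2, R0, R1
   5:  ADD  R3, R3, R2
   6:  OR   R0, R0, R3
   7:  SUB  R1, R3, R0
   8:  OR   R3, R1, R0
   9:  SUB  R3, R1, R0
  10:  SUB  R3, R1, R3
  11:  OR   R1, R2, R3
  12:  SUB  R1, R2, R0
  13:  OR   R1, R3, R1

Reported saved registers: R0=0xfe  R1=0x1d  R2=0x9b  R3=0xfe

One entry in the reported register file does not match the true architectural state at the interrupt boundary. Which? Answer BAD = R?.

BAD = R2

after  0: R0=0xfc R1=0xe1 R2=0x68 R3=0xb8  N=1 Z=0
after  1: R0=0xfc R1=0xe1 R2=0x68 R3=0x89  N=1 Z=0
after  2: R0=0xfc R1=0xe1 R2=0x68 R3=0x94  N=1 Z=0
after  3: R0=0xfc R1=0xe1 R2=0x68 R3=0x1b  N=0 Z=0
after  4: R0=0xfc R1=0xe1 R2=0x1b R3=0x1b  N=0 Z=0
after  5: R0=0xfc R1=0xe1 R2=0x1b R3=0x36  N=0 Z=0
after  6: R0=0xfe R1=0xe1 R2=0x1b R3=0x36  N=1 Z=0
after  7: R0=0xfe R1=0x38 R2=0x1b R3=0x36  N=0 Z=0
after  8: R0=0xfe R1=0x38 R2=0x1b R3=0xfe  N=1 Z=0
after  9: R0=0xfe R1=0x38 R2=0x1b R3=0x3a  N=0 Z=0
after 10: R0=0xfe R1=0x38 R2=0x1b R3=0xfe  N=1 Z=0
after 11: R0=0xfe R1=0xff R2=0x1b R3=0xfe  N=1 Z=0
after 12: R0=0xfe R1=0x1d R2=0x1b R3=0xfe  N=0 Z=0
-- IRQ taken; context saved, return-PC = 13 --
mismatch: R2: reported 0x9b vs actual 0x1b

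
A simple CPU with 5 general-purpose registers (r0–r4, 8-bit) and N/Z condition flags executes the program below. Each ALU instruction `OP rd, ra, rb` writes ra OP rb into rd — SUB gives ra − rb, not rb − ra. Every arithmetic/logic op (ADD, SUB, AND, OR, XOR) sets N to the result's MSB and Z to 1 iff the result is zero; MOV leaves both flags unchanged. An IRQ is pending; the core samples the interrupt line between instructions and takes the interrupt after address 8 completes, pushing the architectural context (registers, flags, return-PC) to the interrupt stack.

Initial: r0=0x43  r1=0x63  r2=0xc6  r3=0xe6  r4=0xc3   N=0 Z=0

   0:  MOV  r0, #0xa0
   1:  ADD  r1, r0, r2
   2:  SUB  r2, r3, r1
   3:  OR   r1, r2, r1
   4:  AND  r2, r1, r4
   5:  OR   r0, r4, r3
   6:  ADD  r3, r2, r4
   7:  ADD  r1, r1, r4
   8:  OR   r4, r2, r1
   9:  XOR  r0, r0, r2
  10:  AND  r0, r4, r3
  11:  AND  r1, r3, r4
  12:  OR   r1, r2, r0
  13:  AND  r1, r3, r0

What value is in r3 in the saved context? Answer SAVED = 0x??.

after  0: r0=0xa0 r1=0x63 r2=0xc6 r3=0xe6 r4=0xc3  N=0 Z=0
after  1: r0=0xa0 r1=0x66 r2=0xc6 r3=0xe6 r4=0xc3  N=0 Z=0
after  2: r0=0xa0 r1=0x66 r2=0x80 r3=0xe6 r4=0xc3  N=1 Z=0
after  3: r0=0xa0 r1=0xe6 r2=0x80 r3=0xe6 r4=0xc3  N=1 Z=0
after  4: r0=0xa0 r1=0xe6 r2=0xc2 r3=0xe6 r4=0xc3  N=1 Z=0
after  5: r0=0xe7 r1=0xe6 r2=0xc2 r3=0xe6 r4=0xc3  N=1 Z=0
after  6: r0=0xe7 r1=0xe6 r2=0xc2 r3=0x85 r4=0xc3  N=1 Z=0
after  7: r0=0xe7 r1=0xa9 r2=0xc2 r3=0x85 r4=0xc3  N=1 Z=0
after  8: r0=0xe7 r1=0xa9 r2=0xc2 r3=0x85 r4=0xeb  N=1 Z=0
-- IRQ taken; context saved, return-PC = 9 --

SAVED = 0x85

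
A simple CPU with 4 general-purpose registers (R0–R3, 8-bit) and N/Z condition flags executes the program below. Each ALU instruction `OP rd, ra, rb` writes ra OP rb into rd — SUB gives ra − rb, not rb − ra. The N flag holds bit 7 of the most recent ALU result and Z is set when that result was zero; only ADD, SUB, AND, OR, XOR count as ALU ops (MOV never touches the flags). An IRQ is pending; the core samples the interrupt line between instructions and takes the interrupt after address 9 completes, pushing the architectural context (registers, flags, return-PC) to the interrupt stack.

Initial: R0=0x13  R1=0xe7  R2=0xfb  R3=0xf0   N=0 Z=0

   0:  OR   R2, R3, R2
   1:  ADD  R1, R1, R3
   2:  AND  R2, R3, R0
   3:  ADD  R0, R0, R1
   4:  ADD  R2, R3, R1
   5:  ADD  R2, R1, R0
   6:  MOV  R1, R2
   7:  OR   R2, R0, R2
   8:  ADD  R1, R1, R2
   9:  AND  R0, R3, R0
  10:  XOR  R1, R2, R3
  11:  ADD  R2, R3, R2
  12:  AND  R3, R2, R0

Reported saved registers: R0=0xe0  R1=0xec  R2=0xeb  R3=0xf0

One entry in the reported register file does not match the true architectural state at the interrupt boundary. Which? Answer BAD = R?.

BAD = R1

after  0: R0=0x13 R1=0xe7 R2=0xfb R3=0xf0  N=1 Z=0
after  1: R0=0x13 R1=0xd7 R2=0xfb R3=0xf0  N=1 Z=0
after  2: R0=0x13 R1=0xd7 R2=0x10 R3=0xf0  N=0 Z=0
after  3: R0=0xea R1=0xd7 R2=0x10 R3=0xf0  N=1 Z=0
after  4: R0=0xea R1=0xd7 R2=0xc7 R3=0xf0  N=1 Z=0
after  5: R0=0xea R1=0xd7 R2=0xc1 R3=0xf0  N=1 Z=0
after  6: R0=0xea R1=0xc1 R2=0xc1 R3=0xf0  N=1 Z=0
after  7: R0=0xea R1=0xc1 R2=0xeb R3=0xf0  N=1 Z=0
after  8: R0=0xea R1=0xac R2=0xeb R3=0xf0  N=1 Z=0
after  9: R0=0xe0 R1=0xac R2=0xeb R3=0xf0  N=1 Z=0
-- IRQ taken; context saved, return-PC = 10 --
mismatch: R1: reported 0xec vs actual 0xac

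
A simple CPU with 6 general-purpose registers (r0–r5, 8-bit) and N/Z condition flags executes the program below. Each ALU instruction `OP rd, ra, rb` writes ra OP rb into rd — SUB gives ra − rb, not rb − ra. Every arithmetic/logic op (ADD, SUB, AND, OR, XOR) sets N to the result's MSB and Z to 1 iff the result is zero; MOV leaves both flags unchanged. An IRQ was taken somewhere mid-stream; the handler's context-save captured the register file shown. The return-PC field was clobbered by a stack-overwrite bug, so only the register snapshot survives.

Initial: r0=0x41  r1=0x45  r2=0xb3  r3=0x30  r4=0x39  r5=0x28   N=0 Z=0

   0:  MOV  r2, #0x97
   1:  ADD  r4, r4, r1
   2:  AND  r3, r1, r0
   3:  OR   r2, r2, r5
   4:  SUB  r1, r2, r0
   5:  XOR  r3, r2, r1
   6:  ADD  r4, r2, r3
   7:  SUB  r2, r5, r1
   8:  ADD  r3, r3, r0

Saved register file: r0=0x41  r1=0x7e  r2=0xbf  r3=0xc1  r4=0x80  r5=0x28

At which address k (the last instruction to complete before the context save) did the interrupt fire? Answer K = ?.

K = 6

after  0: r0=0x41 r1=0x45 r2=0x97 r3=0x30 r4=0x39 r5=0x28  N=0 Z=0
after  1: r0=0x41 r1=0x45 r2=0x97 r3=0x30 r4=0x7e r5=0x28  N=0 Z=0
after  2: r0=0x41 r1=0x45 r2=0x97 r3=0x41 r4=0x7e r5=0x28  N=0 Z=0
after  3: r0=0x41 r1=0x45 r2=0xbf r3=0x41 r4=0x7e r5=0x28  N=1 Z=0
after  4: r0=0x41 r1=0x7e r2=0xbf r3=0x41 r4=0x7e r5=0x28  N=0 Z=0
after  5: r0=0x41 r1=0x7e r2=0xbf r3=0xc1 r4=0x7e r5=0x28  N=1 Z=0
after  6: r0=0x41 r1=0x7e r2=0xbf r3=0xc1 r4=0x80 r5=0x28  N=1 Z=0
-- IRQ taken; context saved, return-PC = 7 --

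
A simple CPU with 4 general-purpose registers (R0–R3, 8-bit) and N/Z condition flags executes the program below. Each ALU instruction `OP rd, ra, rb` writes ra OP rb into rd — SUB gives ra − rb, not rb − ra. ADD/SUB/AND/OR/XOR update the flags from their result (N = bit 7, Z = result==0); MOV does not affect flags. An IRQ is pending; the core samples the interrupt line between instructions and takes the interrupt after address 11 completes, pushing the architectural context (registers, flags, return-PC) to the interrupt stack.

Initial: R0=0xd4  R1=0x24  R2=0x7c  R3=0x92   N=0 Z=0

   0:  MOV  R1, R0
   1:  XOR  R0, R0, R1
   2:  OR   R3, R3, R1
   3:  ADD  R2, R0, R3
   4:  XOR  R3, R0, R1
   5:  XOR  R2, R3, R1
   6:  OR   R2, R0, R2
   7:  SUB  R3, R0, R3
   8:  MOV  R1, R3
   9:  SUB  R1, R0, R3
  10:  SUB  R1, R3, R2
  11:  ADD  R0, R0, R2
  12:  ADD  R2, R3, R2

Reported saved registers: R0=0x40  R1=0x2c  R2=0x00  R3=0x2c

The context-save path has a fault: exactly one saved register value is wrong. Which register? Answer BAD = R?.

after  0: R0=0xd4 R1=0xd4 R2=0x7c R3=0x92  N=0 Z=0
after  1: R0=0x00 R1=0xd4 R2=0x7c R3=0x92  N=0 Z=1
after  2: R0=0x00 R1=0xd4 R2=0x7c R3=0xd6  N=1 Z=0
after  3: R0=0x00 R1=0xd4 R2=0xd6 R3=0xd6  N=1 Z=0
after  4: R0=0x00 R1=0xd4 R2=0xd6 R3=0xd4  N=1 Z=0
after  5: R0=0x00 R1=0xd4 R2=0x00 R3=0xd4  N=0 Z=1
after  6: R0=0x00 R1=0xd4 R2=0x00 R3=0xd4  N=0 Z=1
after  7: R0=0x00 R1=0xd4 R2=0x00 R3=0x2c  N=0 Z=0
after  8: R0=0x00 R1=0x2c R2=0x00 R3=0x2c  N=0 Z=0
after  9: R0=0x00 R1=0xd4 R2=0x00 R3=0x2c  N=1 Z=0
after 10: R0=0x00 R1=0x2c R2=0x00 R3=0x2c  N=0 Z=0
after 11: R0=0x00 R1=0x2c R2=0x00 R3=0x2c  N=0 Z=1
-- IRQ taken; context saved, return-PC = 12 --
mismatch: R0: reported 0x40 vs actual 0x00

BAD = R0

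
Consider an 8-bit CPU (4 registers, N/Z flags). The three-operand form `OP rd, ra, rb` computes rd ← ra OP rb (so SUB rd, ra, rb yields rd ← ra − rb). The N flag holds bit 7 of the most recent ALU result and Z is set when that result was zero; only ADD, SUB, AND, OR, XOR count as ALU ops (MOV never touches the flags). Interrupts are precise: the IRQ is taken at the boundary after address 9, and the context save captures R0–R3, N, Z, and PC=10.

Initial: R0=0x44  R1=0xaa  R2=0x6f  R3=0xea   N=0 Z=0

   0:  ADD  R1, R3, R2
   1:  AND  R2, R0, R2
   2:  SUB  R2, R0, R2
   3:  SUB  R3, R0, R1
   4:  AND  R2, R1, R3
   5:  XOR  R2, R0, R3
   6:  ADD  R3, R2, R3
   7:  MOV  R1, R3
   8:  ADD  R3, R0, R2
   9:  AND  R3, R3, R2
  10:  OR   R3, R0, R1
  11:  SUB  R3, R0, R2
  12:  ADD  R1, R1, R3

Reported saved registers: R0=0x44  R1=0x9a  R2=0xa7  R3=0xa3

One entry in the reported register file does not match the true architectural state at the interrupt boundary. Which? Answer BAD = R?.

BAD = R2

after  0: R0=0x44 R1=0x59 R2=0x6f R3=0xea  N=0 Z=0
after  1: R0=0x44 R1=0x59 R2=0x44 R3=0xea  N=0 Z=0
after  2: R0=0x44 R1=0x59 R2=0x00 R3=0xea  N=0 Z=1
after  3: R0=0x44 R1=0x59 R2=0x00 R3=0xeb  N=1 Z=0
after  4: R0=0x44 R1=0x59 R2=0x49 R3=0xeb  N=0 Z=0
after  5: R0=0x44 R1=0x59 R2=0xaf R3=0xeb  N=1 Z=0
after  6: R0=0x44 R1=0x59 R2=0xaf R3=0x9a  N=1 Z=0
after  7: R0=0x44 R1=0x9a R2=0xaf R3=0x9a  N=1 Z=0
after  8: R0=0x44 R1=0x9a R2=0xaf R3=0xf3  N=1 Z=0
after  9: R0=0x44 R1=0x9a R2=0xaf R3=0xa3  N=1 Z=0
-- IRQ taken; context saved, return-PC = 10 --
mismatch: R2: reported 0xa7 vs actual 0xaf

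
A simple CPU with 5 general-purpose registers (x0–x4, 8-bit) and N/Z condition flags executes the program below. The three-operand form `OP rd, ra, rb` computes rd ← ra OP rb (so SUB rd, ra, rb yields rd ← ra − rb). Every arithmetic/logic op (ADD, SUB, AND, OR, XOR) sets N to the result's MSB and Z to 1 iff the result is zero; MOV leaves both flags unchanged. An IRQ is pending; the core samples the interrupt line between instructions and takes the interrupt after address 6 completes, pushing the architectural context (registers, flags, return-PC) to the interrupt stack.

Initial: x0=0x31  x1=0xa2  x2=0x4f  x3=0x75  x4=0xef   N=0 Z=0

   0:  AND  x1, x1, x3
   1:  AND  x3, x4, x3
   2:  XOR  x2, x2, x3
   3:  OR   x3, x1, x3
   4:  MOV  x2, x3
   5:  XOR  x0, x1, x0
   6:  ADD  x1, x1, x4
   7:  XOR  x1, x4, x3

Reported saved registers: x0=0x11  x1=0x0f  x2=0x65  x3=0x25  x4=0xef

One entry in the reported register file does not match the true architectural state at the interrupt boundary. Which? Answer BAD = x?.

BAD = x3

after  0: x0=0x31 x1=0x20 x2=0x4f x3=0x75 x4=0xef  N=0 Z=0
after  1: x0=0x31 x1=0x20 x2=0x4f x3=0x65 x4=0xef  N=0 Z=0
after  2: x0=0x31 x1=0x20 x2=0x2a x3=0x65 x4=0xef  N=0 Z=0
after  3: x0=0x31 x1=0x20 x2=0x2a x3=0x65 x4=0xef  N=0 Z=0
after  4: x0=0x31 x1=0x20 x2=0x65 x3=0x65 x4=0xef  N=0 Z=0
after  5: x0=0x11 x1=0x20 x2=0x65 x3=0x65 x4=0xef  N=0 Z=0
after  6: x0=0x11 x1=0x0f x2=0x65 x3=0x65 x4=0xef  N=0 Z=0
-- IRQ taken; context saved, return-PC = 7 --
mismatch: x3: reported 0x25 vs actual 0x65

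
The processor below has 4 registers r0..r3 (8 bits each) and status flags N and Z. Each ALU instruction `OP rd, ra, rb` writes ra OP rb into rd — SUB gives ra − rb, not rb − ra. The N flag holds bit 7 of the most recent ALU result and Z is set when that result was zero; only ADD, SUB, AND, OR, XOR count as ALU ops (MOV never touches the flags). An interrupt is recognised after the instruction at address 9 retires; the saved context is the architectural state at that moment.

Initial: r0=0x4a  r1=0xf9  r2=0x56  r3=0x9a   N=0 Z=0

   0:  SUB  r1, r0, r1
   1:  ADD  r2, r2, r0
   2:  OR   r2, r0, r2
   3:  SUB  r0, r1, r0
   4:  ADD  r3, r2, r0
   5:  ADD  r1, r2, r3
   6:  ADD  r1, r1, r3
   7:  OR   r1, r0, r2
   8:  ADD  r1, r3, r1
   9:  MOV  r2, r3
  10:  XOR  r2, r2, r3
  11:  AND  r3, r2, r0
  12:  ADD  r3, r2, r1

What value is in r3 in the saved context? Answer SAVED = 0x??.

SAVED = 0xf1

after  0: r0=0x4a r1=0x51 r2=0x56 r3=0x9a  N=0 Z=0
after  1: r0=0x4a r1=0x51 r2=0xa0 r3=0x9a  N=1 Z=0
after  2: r0=0x4a r1=0x51 r2=0xea r3=0x9a  N=1 Z=0
after  3: r0=0x07 r1=0x51 r2=0xea r3=0x9a  N=0 Z=0
after  4: r0=0x07 r1=0x51 r2=0xea r3=0xf1  N=1 Z=0
after  5: r0=0x07 r1=0xdb r2=0xea r3=0xf1  N=1 Z=0
after  6: r0=0x07 r1=0xcc r2=0xea r3=0xf1  N=1 Z=0
after  7: r0=0x07 r1=0xef r2=0xea r3=0xf1  N=1 Z=0
after  8: r0=0x07 r1=0xe0 r2=0xea r3=0xf1  N=1 Z=0
after  9: r0=0x07 r1=0xe0 r2=0xf1 r3=0xf1  N=1 Z=0
-- IRQ taken; context saved, return-PC = 10 --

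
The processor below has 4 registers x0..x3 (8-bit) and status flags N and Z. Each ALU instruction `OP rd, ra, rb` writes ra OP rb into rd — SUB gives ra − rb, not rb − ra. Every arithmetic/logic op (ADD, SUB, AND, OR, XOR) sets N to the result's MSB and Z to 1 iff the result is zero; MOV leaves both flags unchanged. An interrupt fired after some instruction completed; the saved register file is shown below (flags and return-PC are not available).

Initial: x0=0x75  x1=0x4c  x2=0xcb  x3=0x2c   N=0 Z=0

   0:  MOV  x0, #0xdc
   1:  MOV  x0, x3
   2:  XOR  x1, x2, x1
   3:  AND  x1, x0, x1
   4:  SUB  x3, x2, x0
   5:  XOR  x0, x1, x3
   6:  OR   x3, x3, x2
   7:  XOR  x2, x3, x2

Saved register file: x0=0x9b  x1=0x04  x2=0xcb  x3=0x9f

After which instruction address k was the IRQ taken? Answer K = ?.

K = 5

after  0: x0=0xdc x1=0x4c x2=0xcb x3=0x2c  N=0 Z=0
after  1: x0=0x2c x1=0x4c x2=0xcb x3=0x2c  N=0 Z=0
after  2: x0=0x2c x1=0x87 x2=0xcb x3=0x2c  N=1 Z=0
after  3: x0=0x2c x1=0x04 x2=0xcb x3=0x2c  N=0 Z=0
after  4: x0=0x2c x1=0x04 x2=0xcb x3=0x9f  N=1 Z=0
after  5: x0=0x9b x1=0x04 x2=0xcb x3=0x9f  N=1 Z=0
-- IRQ taken; context saved, return-PC = 6 --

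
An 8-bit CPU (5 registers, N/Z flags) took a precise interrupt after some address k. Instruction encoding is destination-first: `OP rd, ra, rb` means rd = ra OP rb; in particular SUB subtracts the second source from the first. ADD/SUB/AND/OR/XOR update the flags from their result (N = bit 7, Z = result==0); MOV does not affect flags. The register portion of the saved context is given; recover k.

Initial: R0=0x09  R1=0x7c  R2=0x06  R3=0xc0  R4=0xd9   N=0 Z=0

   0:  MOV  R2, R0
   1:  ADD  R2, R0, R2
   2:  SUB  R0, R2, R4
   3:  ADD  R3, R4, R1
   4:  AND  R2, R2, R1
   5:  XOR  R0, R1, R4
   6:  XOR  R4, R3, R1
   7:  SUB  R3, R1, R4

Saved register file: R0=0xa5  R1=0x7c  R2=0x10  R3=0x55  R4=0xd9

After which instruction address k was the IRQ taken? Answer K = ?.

after  0: R0=0x09 R1=0x7c R2=0x09 R3=0xc0 R4=0xd9  N=0 Z=0
after  1: R0=0x09 R1=0x7c R2=0x12 R3=0xc0 R4=0xd9  N=0 Z=0
after  2: R0=0x39 R1=0x7c R2=0x12 R3=0xc0 R4=0xd9  N=0 Z=0
after  3: R0=0x39 R1=0x7c R2=0x12 R3=0x55 R4=0xd9  N=0 Z=0
after  4: R0=0x39 R1=0x7c R2=0x10 R3=0x55 R4=0xd9  N=0 Z=0
after  5: R0=0xa5 R1=0x7c R2=0x10 R3=0x55 R4=0xd9  N=1 Z=0
-- IRQ taken; context saved, return-PC = 6 --

K = 5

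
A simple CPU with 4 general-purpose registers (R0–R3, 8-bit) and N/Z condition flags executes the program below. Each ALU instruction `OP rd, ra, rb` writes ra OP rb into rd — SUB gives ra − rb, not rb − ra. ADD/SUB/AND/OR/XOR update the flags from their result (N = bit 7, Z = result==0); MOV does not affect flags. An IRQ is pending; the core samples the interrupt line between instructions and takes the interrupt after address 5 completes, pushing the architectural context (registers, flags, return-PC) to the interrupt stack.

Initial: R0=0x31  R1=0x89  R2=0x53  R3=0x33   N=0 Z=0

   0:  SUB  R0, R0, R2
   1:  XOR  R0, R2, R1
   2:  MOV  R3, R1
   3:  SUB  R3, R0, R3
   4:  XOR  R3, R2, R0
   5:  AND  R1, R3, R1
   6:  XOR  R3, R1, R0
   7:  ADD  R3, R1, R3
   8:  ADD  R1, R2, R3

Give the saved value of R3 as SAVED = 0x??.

after  0: R0=0xde R1=0x89 R2=0x53 R3=0x33  N=1 Z=0
after  1: R0=0xda R1=0x89 R2=0x53 R3=0x33  N=1 Z=0
after  2: R0=0xda R1=0x89 R2=0x53 R3=0x89  N=1 Z=0
after  3: R0=0xda R1=0x89 R2=0x53 R3=0x51  N=0 Z=0
after  4: R0=0xda R1=0x89 R2=0x53 R3=0x89  N=1 Z=0
after  5: R0=0xda R1=0x89 R2=0x53 R3=0x89  N=1 Z=0
-- IRQ taken; context saved, return-PC = 6 --

SAVED = 0x89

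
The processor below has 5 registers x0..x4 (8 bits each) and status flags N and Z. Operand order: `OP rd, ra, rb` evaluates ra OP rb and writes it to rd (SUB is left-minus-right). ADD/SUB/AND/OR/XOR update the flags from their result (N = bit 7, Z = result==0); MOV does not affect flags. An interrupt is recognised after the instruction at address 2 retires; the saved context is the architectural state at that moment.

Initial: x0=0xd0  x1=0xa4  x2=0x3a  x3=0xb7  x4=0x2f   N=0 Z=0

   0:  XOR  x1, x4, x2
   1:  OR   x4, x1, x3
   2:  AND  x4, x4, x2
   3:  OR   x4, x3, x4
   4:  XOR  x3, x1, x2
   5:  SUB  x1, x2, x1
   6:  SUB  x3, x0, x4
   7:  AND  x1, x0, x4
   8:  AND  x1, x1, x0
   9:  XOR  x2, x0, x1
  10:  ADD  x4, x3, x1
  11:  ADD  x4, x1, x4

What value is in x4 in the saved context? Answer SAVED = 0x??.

SAVED = 0x32

after  0: x0=0xd0 x1=0x15 x2=0x3a x3=0xb7 x4=0x2f  N=0 Z=0
after  1: x0=0xd0 x1=0x15 x2=0x3a x3=0xb7 x4=0xb7  N=1 Z=0
after  2: x0=0xd0 x1=0x15 x2=0x3a x3=0xb7 x4=0x32  N=0 Z=0
-- IRQ taken; context saved, return-PC = 3 --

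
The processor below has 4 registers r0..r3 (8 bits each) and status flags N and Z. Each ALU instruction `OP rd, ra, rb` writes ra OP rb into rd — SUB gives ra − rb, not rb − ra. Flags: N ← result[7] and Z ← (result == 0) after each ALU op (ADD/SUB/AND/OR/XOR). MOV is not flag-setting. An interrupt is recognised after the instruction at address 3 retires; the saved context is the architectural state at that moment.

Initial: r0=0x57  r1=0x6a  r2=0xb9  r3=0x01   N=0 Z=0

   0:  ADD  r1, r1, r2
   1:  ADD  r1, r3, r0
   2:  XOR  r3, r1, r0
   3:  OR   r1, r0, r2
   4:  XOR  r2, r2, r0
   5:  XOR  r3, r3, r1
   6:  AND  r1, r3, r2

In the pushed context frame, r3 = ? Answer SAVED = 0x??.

SAVED = 0x0f

after  0: r0=0x57 r1=0x23 r2=0xb9 r3=0x01  N=0 Z=0
after  1: r0=0x57 r1=0x58 r2=0xb9 r3=0x01  N=0 Z=0
after  2: r0=0x57 r1=0x58 r2=0xb9 r3=0x0f  N=0 Z=0
after  3: r0=0x57 r1=0xff r2=0xb9 r3=0x0f  N=1 Z=0
-- IRQ taken; context saved, return-PC = 4 --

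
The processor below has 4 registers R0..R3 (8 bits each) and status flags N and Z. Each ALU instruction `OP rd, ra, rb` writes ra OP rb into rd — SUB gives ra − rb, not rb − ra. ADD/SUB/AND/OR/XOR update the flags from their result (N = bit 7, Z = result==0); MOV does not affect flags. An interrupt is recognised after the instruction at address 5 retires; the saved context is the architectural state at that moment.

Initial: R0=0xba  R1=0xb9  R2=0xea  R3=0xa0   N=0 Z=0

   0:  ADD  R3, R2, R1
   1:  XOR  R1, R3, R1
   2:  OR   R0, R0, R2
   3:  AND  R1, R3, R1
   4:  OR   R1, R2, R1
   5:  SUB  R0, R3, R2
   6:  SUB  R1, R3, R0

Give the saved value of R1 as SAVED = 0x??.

after  0: R0=0xba R1=0xb9 R2=0xea R3=0xa3  N=1 Z=0
after  1: R0=0xba R1=0x1a R2=0xea R3=0xa3  N=0 Z=0
after  2: R0=0xfa R1=0x1a R2=0xea R3=0xa3  N=1 Z=0
after  3: R0=0xfa R1=0x02 R2=0xea R3=0xa3  N=0 Z=0
after  4: R0=0xfa R1=0xea R2=0xea R3=0xa3  N=1 Z=0
after  5: R0=0xb9 R1=0xea R2=0xea R3=0xa3  N=1 Z=0
-- IRQ taken; context saved, return-PC = 6 --

SAVED = 0xea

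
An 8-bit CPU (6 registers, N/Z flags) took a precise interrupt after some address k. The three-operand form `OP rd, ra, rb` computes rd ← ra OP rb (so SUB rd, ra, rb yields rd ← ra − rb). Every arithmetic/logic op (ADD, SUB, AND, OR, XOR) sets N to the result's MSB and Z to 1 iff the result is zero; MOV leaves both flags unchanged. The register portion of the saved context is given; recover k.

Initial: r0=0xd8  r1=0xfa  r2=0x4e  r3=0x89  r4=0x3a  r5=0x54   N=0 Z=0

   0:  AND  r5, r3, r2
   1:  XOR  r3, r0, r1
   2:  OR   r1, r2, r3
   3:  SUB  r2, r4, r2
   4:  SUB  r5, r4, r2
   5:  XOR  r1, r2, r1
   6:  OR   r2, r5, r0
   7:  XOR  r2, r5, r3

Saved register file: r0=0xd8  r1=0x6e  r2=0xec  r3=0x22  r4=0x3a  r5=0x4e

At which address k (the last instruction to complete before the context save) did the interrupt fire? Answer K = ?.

after  0: r0=0xd8 r1=0xfa r2=0x4e r3=0x89 r4=0x3a r5=0x08  N=0 Z=0
after  1: r0=0xd8 r1=0xfa r2=0x4e r3=0x22 r4=0x3a r5=0x08  N=0 Z=0
after  2: r0=0xd8 r1=0x6e r2=0x4e r3=0x22 r4=0x3a r5=0x08  N=0 Z=0
after  3: r0=0xd8 r1=0x6e r2=0xec r3=0x22 r4=0x3a r5=0x08  N=1 Z=0
after  4: r0=0xd8 r1=0x6e r2=0xec r3=0x22 r4=0x3a r5=0x4e  N=0 Z=0
-- IRQ taken; context saved, return-PC = 5 --

K = 4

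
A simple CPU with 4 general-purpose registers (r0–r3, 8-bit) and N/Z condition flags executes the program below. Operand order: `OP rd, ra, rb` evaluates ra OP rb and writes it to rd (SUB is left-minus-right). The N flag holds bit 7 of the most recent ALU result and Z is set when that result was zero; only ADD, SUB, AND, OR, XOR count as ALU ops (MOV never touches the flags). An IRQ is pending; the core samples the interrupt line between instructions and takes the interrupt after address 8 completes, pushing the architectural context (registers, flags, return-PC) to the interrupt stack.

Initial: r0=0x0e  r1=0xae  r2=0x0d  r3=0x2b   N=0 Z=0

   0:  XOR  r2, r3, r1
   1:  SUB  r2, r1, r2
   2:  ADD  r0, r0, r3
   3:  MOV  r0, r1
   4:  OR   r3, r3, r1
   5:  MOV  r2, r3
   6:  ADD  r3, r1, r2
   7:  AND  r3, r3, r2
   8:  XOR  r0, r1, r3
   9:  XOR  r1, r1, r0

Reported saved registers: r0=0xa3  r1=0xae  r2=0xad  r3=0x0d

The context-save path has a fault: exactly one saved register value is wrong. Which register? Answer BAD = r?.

BAD = r2

after  0: r0=0x0e r1=0xae r2=0x85 r3=0x2b  N=1 Z=0
after  1: r0=0x0e r1=0xae r2=0x29 r3=0x2b  N=0 Z=0
after  2: r0=0x39 r1=0xae r2=0x29 r3=0x2b  N=0 Z=0
after  3: r0=0xae r1=0xae r2=0x29 r3=0x2b  N=0 Z=0
after  4: r0=0xae r1=0xae r2=0x29 r3=0xaf  N=1 Z=0
after  5: r0=0xae r1=0xae r2=0xaf r3=0xaf  N=1 Z=0
after  6: r0=0xae r1=0xae r2=0xaf r3=0x5d  N=0 Z=0
after  7: r0=0xae r1=0xae r2=0xaf r3=0x0d  N=0 Z=0
after  8: r0=0xa3 r1=0xae r2=0xaf r3=0x0d  N=1 Z=0
-- IRQ taken; context saved, return-PC = 9 --
mismatch: r2: reported 0xad vs actual 0xaf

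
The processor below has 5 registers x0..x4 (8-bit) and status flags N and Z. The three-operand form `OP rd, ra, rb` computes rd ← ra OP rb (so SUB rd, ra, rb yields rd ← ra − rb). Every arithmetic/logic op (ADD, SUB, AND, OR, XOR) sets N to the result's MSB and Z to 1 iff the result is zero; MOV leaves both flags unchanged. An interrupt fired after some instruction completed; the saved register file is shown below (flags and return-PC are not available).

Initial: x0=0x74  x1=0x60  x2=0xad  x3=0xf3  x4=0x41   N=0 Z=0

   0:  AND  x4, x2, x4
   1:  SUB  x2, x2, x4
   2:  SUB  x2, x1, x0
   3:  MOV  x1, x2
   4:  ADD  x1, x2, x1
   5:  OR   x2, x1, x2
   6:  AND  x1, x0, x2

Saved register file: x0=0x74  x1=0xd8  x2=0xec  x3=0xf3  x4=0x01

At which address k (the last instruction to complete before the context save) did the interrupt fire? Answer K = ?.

K = 4

after  0: x0=0x74 x1=0x60 x2=0xad x3=0xf3 x4=0x01  N=0 Z=0
after  1: x0=0x74 x1=0x60 x2=0xac x3=0xf3 x4=0x01  N=1 Z=0
after  2: x0=0x74 x1=0x60 x2=0xec x3=0xf3 x4=0x01  N=1 Z=0
after  3: x0=0x74 x1=0xec x2=0xec x3=0xf3 x4=0x01  N=1 Z=0
after  4: x0=0x74 x1=0xd8 x2=0xec x3=0xf3 x4=0x01  N=1 Z=0
-- IRQ taken; context saved, return-PC = 5 --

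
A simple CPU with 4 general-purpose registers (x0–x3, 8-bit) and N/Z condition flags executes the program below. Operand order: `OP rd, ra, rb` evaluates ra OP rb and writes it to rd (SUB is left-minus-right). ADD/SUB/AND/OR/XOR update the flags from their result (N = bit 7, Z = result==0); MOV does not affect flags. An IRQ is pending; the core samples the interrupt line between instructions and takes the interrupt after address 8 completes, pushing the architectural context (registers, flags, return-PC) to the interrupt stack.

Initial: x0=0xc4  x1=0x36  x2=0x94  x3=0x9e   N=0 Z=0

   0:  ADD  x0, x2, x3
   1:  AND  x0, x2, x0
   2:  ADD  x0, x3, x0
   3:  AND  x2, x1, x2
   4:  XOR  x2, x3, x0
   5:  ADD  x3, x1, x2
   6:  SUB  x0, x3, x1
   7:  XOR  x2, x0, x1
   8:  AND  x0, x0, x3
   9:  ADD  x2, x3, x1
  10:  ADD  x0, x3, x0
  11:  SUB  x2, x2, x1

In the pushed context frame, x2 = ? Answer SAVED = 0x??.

SAVED = 0x06

after  0: x0=0x32 x1=0x36 x2=0x94 x3=0x9e  N=0 Z=0
after  1: x0=0x10 x1=0x36 x2=0x94 x3=0x9e  N=0 Z=0
after  2: x0=0xae x1=0x36 x2=0x94 x3=0x9e  N=1 Z=0
after  3: x0=0xae x1=0x36 x2=0x14 x3=0x9e  N=0 Z=0
after  4: x0=0xae x1=0x36 x2=0x30 x3=0x9e  N=0 Z=0
after  5: x0=0xae x1=0x36 x2=0x30 x3=0x66  N=0 Z=0
after  6: x0=0x30 x1=0x36 x2=0x30 x3=0x66  N=0 Z=0
after  7: x0=0x30 x1=0x36 x2=0x06 x3=0x66  N=0 Z=0
after  8: x0=0x20 x1=0x36 x2=0x06 x3=0x66  N=0 Z=0
-- IRQ taken; context saved, return-PC = 9 --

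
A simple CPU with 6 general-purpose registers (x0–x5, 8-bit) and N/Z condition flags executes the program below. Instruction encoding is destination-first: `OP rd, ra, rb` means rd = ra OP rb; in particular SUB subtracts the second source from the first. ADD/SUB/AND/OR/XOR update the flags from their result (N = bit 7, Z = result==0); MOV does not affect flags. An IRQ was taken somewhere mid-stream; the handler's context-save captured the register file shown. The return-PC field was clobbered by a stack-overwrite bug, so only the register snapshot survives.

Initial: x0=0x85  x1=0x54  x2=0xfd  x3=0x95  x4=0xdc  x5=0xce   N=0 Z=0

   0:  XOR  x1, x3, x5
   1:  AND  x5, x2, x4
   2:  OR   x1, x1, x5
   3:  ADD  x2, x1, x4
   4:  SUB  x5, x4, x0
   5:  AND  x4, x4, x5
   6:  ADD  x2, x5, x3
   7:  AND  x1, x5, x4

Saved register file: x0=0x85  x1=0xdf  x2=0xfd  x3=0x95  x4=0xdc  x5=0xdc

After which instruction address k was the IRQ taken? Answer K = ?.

after  0: x0=0x85 x1=0x5b x2=0xfd x3=0x95 x4=0xdc x5=0xce  N=0 Z=0
after  1: x0=0x85 x1=0x5b x2=0xfd x3=0x95 x4=0xdc x5=0xdc  N=1 Z=0
after  2: x0=0x85 x1=0xdf x2=0xfd x3=0x95 x4=0xdc x5=0xdc  N=1 Z=0
-- IRQ taken; context saved, return-PC = 3 --

K = 2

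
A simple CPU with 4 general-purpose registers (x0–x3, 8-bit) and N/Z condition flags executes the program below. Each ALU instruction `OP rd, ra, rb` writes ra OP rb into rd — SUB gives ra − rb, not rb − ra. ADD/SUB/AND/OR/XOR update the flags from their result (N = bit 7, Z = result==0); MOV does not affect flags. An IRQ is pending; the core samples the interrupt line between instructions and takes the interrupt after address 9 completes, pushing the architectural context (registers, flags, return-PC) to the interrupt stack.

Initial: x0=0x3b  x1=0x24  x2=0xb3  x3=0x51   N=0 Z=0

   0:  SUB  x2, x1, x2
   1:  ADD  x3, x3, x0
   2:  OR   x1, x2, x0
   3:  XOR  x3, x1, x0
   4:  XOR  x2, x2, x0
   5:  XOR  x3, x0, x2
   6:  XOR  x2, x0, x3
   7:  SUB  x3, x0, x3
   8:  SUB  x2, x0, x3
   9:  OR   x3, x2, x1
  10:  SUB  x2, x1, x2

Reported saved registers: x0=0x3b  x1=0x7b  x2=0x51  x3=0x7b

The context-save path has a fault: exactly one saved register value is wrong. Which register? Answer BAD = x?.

after  0: x0=0x3b x1=0x24 x2=0x71 x3=0x51  N=0 Z=0
after  1: x0=0x3b x1=0x24 x2=0x71 x3=0x8c  N=1 Z=0
after  2: x0=0x3b x1=0x7b x2=0x71 x3=0x8c  N=0 Z=0
after  3: x0=0x3b x1=0x7b x2=0x71 x3=0x40  N=0 Z=0
after  4: x0=0x3b x1=0x7b x2=0x4a x3=0x40  N=0 Z=0
after  5: x0=0x3b x1=0x7b x2=0x4a x3=0x71  N=0 Z=0
after  6: x0=0x3b x1=0x7b x2=0x4a x3=0x71  N=0 Z=0
after  7: x0=0x3b x1=0x7b x2=0x4a x3=0xca  N=1 Z=0
after  8: x0=0x3b x1=0x7b x2=0x71 x3=0xca  N=0 Z=0
after  9: x0=0x3b x1=0x7b x2=0x71 x3=0x7b  N=0 Z=0
-- IRQ taken; context saved, return-PC = 10 --
mismatch: x2: reported 0x51 vs actual 0x71

BAD = x2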